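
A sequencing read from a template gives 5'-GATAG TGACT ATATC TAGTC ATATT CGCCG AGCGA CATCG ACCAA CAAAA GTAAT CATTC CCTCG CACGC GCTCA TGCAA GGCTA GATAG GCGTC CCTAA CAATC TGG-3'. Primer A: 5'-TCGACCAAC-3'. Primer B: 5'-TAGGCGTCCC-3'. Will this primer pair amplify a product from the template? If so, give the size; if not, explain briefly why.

Primer A (TCGACCAAC) matches the top strand at positions 38–46 (3' end points downstream).
Primer B (TAGGCGTCCC) also matches the top strand directly, at positions 88–97 — its reverse complement GGGACGCCTA is not present.
Both primers anneal to the bottom strand with 3' ends pointing the same way, so neither can prime synthesis back toward the other.

No product — both primers anneal to the same strand and extend in the same direction.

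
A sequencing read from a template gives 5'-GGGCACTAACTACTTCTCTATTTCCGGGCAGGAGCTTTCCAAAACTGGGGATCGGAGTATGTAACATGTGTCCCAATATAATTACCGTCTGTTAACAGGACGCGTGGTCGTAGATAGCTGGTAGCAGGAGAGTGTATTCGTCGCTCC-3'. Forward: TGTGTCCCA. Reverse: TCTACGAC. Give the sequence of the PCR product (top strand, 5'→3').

5'-TGTGTCCCAATATAATTACCGTCTGTTAACAGGACGCGTGGTCGTAGA-3'

Forward primer TGTGTCCCA is found on the top strand at positions 67–75.
Reverse complement of the reverse primer: GTCGTAGA. This occurs on the top strand at positions 107–114.
The product is the template from position 67 through 114 (48 bp).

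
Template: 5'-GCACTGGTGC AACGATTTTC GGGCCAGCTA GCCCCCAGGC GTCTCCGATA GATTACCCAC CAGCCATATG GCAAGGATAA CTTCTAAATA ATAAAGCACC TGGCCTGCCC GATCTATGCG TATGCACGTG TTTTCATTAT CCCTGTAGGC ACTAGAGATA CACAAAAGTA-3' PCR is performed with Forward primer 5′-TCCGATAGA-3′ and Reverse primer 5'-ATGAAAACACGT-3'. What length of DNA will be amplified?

Forward primer TCCGATAGA is found on the top strand at positions 44–52.
Taking the reverse complement of ATGAAAACACGT gives ACGTGTTTTCAT, found at positions 126–137 on the template; the primer anneals here to the top strand with its 3' end pointing upstream.
The product runs from position 44 to position 137, so its length is 137 − 44 + 1 = 94 bp.

94 bp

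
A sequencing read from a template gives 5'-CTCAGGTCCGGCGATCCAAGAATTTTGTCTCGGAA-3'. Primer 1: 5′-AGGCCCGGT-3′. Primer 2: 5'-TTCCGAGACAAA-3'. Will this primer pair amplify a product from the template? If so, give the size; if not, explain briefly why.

Primer 1 (AGGCCCGGT) does not match the top strand, and its reverse complement ACCGGGCCT does not match either.
With no annealing site for primer 1, no amplification occurs.

No product — primer 1 has no binding site in the template.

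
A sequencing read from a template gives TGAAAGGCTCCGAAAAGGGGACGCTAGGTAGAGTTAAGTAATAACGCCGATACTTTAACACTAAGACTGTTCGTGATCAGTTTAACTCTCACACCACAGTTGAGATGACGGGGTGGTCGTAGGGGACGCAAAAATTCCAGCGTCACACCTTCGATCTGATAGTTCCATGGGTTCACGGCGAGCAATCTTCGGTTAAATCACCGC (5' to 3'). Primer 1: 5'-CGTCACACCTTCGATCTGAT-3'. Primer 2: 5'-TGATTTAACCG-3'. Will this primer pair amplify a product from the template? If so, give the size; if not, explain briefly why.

Yes — a 60 bp product.

Primer 1 (CGTCACACCTTCGATCTGAT) matches the top strand at positions 141–160; it acts as a forward primer.
Primer 2's reverse complement is CGGTTAAATCA, matching the top strand at positions 190–200; it acts as a reverse primer.
The 3' ends face each other across positions 141–200, giving a 60 bp product.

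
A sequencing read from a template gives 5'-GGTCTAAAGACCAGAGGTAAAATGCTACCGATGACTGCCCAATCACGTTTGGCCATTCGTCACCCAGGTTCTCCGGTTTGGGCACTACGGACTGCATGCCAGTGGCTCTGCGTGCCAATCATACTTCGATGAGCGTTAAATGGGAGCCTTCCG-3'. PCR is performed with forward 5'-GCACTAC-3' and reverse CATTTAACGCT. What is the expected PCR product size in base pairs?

61 bp

Forward primer GCACTAC is found on the top strand at positions 82–88.
The reverse primer's reverse complement is AGCGTTAAATG, which matches the template at positions 132–142.
Product length = (reverse-primer end) − (forward-primer start) + 1 = 142 − 82 + 1 = 61 bp.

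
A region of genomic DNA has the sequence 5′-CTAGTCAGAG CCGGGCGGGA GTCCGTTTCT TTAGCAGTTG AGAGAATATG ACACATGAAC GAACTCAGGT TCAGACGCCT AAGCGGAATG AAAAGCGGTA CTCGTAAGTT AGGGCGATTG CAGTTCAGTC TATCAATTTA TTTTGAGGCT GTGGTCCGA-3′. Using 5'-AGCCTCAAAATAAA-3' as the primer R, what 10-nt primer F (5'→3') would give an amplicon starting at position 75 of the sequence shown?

The reverse primer's reverse complement TTTATTTTGAGGCT matches the template at positions 137–150; the product starts at position 75.
The forward primer is identical to the top strand over positions 75–84: ACGCCTAAGC.

5'-ACGCCTAAGC-3'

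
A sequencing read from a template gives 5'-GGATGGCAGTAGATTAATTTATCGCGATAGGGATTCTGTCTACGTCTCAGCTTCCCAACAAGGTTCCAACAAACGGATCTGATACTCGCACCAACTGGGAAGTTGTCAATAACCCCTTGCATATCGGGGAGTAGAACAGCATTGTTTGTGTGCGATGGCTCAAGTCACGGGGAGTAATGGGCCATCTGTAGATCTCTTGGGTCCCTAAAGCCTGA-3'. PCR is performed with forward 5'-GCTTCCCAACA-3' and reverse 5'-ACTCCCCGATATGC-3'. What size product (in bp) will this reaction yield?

Scanning the template, GCTTCCCAACA occurs at positions 50–60; this primer anneals to the bottom strand there with its 3' end pointing downstream.
Reverse complement of the reverse primer: GCATATCGGGGAGT. This occurs on the top strand at positions 119–132.
Product length = (reverse-primer end) − (forward-primer start) + 1 = 132 − 50 + 1 = 83 bp.

83 bp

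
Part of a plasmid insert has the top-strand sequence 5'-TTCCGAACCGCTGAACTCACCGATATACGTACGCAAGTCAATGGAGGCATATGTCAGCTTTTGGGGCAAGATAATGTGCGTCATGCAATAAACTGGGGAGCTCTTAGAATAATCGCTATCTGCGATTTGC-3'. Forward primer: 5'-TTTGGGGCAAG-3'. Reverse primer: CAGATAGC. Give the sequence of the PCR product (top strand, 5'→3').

5'-TTTGGGGCAAGATAATGTGCGTCATGCAATAAACTGGGGAGCTCTTAGAATAATCGCTATCTG-3'

Forward primer TTTGGGGCAAG is found on the top strand at positions 60–70.
Taking the reverse complement of CAGATAGC gives GCTATCTG, found at positions 115–122 on the template; the primer anneals here to the top strand with its 3' end pointing upstream.
The product is the template from position 60 through 122 (63 bp).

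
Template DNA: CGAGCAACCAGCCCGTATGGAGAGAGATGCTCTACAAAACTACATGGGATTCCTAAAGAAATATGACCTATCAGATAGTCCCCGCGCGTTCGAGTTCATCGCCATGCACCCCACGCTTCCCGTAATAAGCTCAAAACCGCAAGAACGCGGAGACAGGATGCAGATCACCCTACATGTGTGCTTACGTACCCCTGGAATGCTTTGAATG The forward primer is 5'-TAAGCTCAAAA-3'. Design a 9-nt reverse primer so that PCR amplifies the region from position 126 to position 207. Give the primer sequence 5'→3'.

The product's 3' end on the top strand is position 207.
The reverse primer anneals to the top strand over positions 199–207, i.e. to GCTTTGAAT.
Its sequence written 5'→3' is the reverse complement: ATTCAAAGC.

5'-ATTCAAAGC-3'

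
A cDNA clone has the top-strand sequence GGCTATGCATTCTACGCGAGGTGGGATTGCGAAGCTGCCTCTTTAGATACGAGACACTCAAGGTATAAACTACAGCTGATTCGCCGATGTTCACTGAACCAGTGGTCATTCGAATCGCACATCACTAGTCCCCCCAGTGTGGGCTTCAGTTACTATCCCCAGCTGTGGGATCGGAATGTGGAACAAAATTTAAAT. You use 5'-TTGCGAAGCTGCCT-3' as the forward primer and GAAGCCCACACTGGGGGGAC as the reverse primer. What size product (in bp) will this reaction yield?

Scanning the template, TTGCGAAGCTGCCT occurs at positions 27–40; this primer anneals to the bottom strand there with its 3' end pointing downstream.
Reverse complement of the reverse primer: GTCCCCCCAGTGTGGGCTTC. This occurs on the top strand at positions 128–147.
The product runs from position 27 to position 147, so its length is 147 − 27 + 1 = 121 bp.

121 bp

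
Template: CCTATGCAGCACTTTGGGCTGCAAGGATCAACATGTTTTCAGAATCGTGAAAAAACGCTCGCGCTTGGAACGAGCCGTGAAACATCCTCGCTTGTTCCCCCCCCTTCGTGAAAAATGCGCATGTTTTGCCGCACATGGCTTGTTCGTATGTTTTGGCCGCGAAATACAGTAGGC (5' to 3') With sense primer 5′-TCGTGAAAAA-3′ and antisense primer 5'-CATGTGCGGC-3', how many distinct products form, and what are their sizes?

The forward primer TCGTGAAAAA matches the top strand at positions 45–54, 106–115.
The reverse primer's reverse complement is GCCGCACATG, matching at positions 128–137.
Each forward site pairs with the reverse site to give a product ending at position 137: sizes 93, 32 bp.

Two products: 93 bp, 32 bp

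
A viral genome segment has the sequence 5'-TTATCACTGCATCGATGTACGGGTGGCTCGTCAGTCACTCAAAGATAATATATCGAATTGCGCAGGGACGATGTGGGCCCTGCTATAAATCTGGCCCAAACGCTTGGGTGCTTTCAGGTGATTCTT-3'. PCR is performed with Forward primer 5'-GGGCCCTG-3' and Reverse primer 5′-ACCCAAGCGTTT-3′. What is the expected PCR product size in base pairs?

The forward primer matches the template at positions 75–82.
The reverse primer's reverse complement is AAACGCTTGGGT, which matches the template at positions 98–109.
Product length = (reverse-primer end) − (forward-primer start) + 1 = 109 − 75 + 1 = 35 bp.

35 bp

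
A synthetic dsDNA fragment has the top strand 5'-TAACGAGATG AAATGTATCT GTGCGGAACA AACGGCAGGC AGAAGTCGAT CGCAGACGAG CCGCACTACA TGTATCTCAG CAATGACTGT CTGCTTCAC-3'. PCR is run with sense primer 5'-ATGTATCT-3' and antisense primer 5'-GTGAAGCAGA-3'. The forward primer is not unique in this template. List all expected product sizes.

87 bp, 30 bp

The forward primer ATGTATCT matches the top strand at positions 13–20, 70–77.
The reverse primer's reverse complement is TCTGCTTCAC, matching at positions 90–99.
Each forward site pairs with the reverse site to give a product ending at position 99: sizes 87, 30 bp.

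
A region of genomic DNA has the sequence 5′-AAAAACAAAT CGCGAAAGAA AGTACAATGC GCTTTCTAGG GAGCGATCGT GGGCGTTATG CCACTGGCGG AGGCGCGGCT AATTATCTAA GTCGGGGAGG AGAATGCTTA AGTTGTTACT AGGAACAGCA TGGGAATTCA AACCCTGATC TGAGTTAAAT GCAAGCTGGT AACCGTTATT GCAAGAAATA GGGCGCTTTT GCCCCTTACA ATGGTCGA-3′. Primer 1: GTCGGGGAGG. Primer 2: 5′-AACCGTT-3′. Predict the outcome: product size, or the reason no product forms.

Primer 1 (GTCGGGGAGG) matches the top strand at positions 91–100 (3' end points downstream).
Primer 2 (AACCGTT) also matches the top strand directly, at positions 171–177 — its reverse complement AACGGTT is not present.
Both primers anneal to the bottom strand with 3' ends pointing the same way, so neither can prime synthesis back toward the other.

No product — both primers anneal to the same strand and extend in the same direction.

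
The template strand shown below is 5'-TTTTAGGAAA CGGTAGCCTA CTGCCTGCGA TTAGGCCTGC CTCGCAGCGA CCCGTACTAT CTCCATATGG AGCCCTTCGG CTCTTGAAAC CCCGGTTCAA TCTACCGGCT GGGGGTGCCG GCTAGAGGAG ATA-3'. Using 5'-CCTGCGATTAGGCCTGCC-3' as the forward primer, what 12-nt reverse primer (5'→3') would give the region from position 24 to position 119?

The product's 3' end on the top strand is position 119.
The reverse primer anneals to the top strand over positions 108–119, i.e. to GCTGGGGGTGCC.
Its sequence written 5'→3' is the reverse complement: GGCACCCCCAGC.

5'-GGCACCCCCAGC-3'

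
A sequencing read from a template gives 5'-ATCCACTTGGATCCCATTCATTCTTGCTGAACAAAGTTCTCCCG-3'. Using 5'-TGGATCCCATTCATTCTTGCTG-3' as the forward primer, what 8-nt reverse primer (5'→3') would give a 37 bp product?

5'-CGGGAGAA-3'

The forward primer binds at positions 8–29, so a 37 bp product ends at position 8 + 37 − 1 = 44.
The reverse primer anneals to the top strand over positions 37–44, i.e. to TTCTCCCG.
Its sequence written 5'→3' is the reverse complement: CGGGAGAA.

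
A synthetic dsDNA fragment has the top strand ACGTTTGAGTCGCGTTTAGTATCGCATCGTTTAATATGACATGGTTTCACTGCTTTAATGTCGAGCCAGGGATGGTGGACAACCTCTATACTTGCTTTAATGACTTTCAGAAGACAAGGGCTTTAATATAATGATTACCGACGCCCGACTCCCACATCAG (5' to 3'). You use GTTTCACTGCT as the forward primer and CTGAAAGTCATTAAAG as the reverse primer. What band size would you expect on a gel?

67 bp

The forward primer matches the template at positions 44–54.
Taking the reverse complement of CTGAAAGTCATTAAAG gives CTTTAATGACTTTCAG, found at positions 95–110 on the template; the primer anneals here to the top strand with its 3' end pointing upstream.
Product length = (reverse-primer end) − (forward-primer start) + 1 = 110 − 44 + 1 = 67 bp.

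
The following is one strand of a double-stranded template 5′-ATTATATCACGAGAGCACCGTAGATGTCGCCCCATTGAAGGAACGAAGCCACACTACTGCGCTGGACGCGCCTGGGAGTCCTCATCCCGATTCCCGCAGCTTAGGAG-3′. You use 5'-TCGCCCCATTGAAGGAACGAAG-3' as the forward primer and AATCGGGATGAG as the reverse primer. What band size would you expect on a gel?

The forward primer matches the template at positions 27–48.
Taking the reverse complement of AATCGGGATGAG gives CTCATCCCGATT, found at positions 81–92 on the template; the primer anneals here to the top strand with its 3' end pointing upstream.
Product length = (reverse-primer end) − (forward-primer start) + 1 = 92 − 27 + 1 = 66 bp.

66 bp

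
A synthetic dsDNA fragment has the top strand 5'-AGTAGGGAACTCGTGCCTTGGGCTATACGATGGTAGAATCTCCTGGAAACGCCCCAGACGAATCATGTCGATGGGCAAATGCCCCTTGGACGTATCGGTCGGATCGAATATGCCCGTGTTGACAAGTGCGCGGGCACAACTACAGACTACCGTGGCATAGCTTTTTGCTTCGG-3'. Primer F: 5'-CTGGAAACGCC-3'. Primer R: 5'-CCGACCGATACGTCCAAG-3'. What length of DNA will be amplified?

Scanning the template, CTGGAAACGCC occurs at positions 43–53; this primer anneals to the bottom strand there with its 3' end pointing downstream.
Reverse complement of the reverse primer: CTTGGACGTATCGGTCGG. This occurs on the top strand at positions 85–102.
Product length = (reverse-primer end) − (forward-primer start) + 1 = 102 − 43 + 1 = 60 bp.

60 bp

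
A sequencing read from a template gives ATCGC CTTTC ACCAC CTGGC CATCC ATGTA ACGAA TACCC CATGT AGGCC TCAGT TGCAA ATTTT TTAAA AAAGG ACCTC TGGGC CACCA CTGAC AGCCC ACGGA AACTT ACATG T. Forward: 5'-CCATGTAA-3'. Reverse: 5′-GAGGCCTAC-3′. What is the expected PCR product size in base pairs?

29 bp

Forward primer CCATGTAA is found on the top strand at positions 24–31.
Reverse complement of the reverse primer: GTAGGCCTC. This occurs on the top strand at positions 44–52.
The product runs from position 24 to position 52, so its length is 52 − 24 + 1 = 29 bp.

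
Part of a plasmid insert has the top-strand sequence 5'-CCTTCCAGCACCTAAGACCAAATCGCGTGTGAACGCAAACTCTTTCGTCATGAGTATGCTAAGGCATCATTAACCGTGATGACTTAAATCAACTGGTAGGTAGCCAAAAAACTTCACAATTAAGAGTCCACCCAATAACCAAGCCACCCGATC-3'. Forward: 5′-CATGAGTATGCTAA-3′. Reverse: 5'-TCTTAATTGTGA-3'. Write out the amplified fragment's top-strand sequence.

5'-CATGAGTATGCTAAGGCATCATTAACCGTGATGACTTAAATCAACTGGTAGGTAGCCAAAAAACTTCACAATTAAGA-3'

Forward primer CATGAGTATGCTAA is found on the top strand at positions 49–62.
Taking the reverse complement of TCTTAATTGTGA gives TCACAATTAAGA, found at positions 114–125 on the template; the primer anneals here to the top strand with its 3' end pointing upstream.
The product is the template from position 49 through 125 (77 bp).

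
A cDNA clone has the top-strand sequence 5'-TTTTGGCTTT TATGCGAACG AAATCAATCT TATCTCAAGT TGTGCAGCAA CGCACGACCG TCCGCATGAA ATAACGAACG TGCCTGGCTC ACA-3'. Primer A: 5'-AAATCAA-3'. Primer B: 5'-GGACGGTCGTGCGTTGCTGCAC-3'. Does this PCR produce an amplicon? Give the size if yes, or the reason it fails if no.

Primer A (AAATCAA) matches the top strand at positions 21–27; it acts as a forward primer.
Primer B's reverse complement is GTGCAGCAACGCACGACCGTCC, matching the top strand at positions 42–63; it acts as a reverse primer.
The 3' ends face each other across positions 21–63, giving a 43 bp product.

Yes — a 43 bp product.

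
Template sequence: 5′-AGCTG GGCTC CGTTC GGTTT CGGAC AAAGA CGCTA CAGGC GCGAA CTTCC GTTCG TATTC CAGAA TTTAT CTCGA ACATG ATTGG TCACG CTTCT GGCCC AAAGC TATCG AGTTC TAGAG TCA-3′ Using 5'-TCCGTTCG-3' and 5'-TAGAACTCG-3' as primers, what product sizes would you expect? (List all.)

109 bp, 70 bp

The forward primer TCCGTTCG matches the top strand at positions 9–16, 48–55.
The reverse primer's reverse complement is CGAGTTCTA, matching at positions 109–117.
Each forward site pairs with the reverse site to give a product ending at position 117: sizes 109, 70 bp.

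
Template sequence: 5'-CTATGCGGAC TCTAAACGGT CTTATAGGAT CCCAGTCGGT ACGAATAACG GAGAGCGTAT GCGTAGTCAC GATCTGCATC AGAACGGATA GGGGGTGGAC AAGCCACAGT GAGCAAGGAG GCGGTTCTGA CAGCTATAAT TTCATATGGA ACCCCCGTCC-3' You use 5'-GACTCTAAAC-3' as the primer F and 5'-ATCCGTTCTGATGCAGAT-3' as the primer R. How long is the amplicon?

82 bp

The forward primer matches the template at positions 8–17.
Taking the reverse complement of ATCCGTTCTGATGCAGAT gives ATCTGCATCAGAACGGAT, found at positions 72–89 on the template; the primer anneals here to the top strand with its 3' end pointing upstream.
The product runs from position 8 to position 89, so its length is 89 − 8 + 1 = 82 bp.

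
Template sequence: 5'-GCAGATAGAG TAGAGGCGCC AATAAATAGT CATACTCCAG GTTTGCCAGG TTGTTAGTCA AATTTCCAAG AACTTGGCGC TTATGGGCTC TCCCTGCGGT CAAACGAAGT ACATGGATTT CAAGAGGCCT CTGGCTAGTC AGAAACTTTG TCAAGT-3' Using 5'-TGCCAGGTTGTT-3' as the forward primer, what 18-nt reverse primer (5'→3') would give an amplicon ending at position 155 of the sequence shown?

The forward primer binds at positions 44–55; the product's 3' end on the top strand is position 155.
The reverse primer anneals to the top strand over positions 138–155, i.e. to GTCAGAAACTTTGTCAAG.
Its sequence written 5'→3' is the reverse complement: CTTGACAAAGTTTCTGAC.

5'-CTTGACAAAGTTTCTGAC-3'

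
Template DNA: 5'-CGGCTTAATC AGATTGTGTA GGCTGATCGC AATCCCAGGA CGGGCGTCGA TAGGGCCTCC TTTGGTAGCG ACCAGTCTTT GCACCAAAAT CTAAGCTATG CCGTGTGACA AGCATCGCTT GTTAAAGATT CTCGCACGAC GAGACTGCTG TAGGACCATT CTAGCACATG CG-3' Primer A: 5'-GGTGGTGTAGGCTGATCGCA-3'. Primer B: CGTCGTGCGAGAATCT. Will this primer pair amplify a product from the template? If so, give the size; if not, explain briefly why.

Primer A (GGTGGTGTAGGCTGATCGCA) does not match the top strand, and its reverse complement TGCGATCAGCCTACACCACC does not match either.
With no annealing site for primer A, no amplification occurs.

No product — primer A has no binding site in the template.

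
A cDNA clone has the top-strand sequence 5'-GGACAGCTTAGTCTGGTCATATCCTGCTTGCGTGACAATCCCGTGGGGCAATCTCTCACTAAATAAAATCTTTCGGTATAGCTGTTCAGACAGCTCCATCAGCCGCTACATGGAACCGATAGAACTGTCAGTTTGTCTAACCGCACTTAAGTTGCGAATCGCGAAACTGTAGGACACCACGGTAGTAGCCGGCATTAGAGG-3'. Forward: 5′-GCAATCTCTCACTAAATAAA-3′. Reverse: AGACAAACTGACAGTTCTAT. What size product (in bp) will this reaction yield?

91 bp

The forward primer matches the template at positions 48–67.
Taking the reverse complement of AGACAAACTGACAGTTCTAT gives ATAGAACTGTCAGTTTGTCT, found at positions 119–138 on the template; the primer anneals here to the top strand with its 3' end pointing upstream.
Amplicon spans positions 48–138: 91 bp.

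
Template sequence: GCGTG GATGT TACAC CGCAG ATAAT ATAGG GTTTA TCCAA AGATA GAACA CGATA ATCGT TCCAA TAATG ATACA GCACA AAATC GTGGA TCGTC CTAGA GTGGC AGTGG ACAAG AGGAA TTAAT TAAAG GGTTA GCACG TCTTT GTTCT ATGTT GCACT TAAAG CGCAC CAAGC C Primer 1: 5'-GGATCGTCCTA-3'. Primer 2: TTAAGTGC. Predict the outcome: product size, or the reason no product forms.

Primer 1 (GGATCGTCCTA) matches the top strand at positions 88–98; it acts as a forward primer.
Primer 2's reverse complement is GCACTTAA, matching the top strand at positions 156–163; it acts as a reverse primer.
The 3' ends face each other across positions 88–163, giving a 76 bp product.

Yes — a 76 bp product.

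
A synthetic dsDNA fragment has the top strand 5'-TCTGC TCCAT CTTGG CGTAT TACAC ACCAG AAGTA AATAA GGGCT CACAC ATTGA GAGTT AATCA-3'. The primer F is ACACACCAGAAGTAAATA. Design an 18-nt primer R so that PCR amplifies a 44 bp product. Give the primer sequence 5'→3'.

The forward primer binds at positions 22–39, so a 44 bp product ends at position 22 + 44 − 1 = 65.
The reverse primer anneals to the top strand over positions 48–65, i.e. to CACATTGAGAGTTAATCA.
Its sequence written 5'→3' is the reverse complement: TGATTAACTCTCAATGTG.

5'-TGATTAACTCTCAATGTG-3'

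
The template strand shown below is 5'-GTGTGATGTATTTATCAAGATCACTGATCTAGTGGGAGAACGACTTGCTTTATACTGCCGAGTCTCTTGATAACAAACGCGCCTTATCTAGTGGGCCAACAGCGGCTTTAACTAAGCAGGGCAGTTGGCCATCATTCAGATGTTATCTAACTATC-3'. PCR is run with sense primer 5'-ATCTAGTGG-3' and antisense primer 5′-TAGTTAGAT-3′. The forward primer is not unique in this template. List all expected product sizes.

127 bp, 68 bp

The forward primer ATCTAGTGG matches the top strand at positions 27–35, 86–94.
The reverse primer's reverse complement is ATCTAACTA, matching at positions 145–153.
Each forward site pairs with the reverse site to give a product ending at position 153: sizes 127, 68 bp.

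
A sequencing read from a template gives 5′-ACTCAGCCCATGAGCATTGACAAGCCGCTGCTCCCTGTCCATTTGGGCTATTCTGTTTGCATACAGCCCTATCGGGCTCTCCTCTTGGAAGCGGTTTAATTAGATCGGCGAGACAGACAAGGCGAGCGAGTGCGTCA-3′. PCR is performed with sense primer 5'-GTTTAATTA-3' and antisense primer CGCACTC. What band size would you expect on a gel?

41 bp

Scanning the template, GTTTAATTA occurs at positions 94–102; this primer anneals to the bottom strand there with its 3' end pointing downstream.
The reverse primer's reverse complement is GAGTGCG, which matches the template at positions 128–134.
Amplicon spans positions 94–134: 41 bp.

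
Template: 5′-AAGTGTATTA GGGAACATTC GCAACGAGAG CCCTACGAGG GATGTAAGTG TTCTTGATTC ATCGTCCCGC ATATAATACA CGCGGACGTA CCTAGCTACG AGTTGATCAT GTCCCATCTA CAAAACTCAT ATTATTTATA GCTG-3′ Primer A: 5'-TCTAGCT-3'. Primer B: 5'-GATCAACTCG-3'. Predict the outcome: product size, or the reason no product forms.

No product — primer A has no binding site in the template.

Primer A (TCTAGCT) does not match the top strand, and its reverse complement AGCTAGA does not match either.
With no annealing site for primer A, no amplification occurs.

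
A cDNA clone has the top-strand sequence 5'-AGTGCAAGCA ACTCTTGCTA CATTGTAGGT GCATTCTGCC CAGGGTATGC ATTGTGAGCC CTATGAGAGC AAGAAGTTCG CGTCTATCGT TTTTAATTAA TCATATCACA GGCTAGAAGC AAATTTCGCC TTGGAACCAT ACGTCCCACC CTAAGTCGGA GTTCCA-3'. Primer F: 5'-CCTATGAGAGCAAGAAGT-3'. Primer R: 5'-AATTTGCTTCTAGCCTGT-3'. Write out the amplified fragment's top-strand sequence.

5'-CCTATGAGAGCAAGAAGTTCGCGTCTATCGTTTTTAATTAATCATATCACAGGCTAGAAGCAAATT-3'

The forward primer matches the template at positions 60–77.
Taking the reverse complement of AATTTGCTTCTAGCCTGT gives ACAGGCTAGAAGCAAATT, found at positions 108–125 on the template; the primer anneals here to the top strand with its 3' end pointing upstream.
The product is the template from position 60 through 125 (66 bp).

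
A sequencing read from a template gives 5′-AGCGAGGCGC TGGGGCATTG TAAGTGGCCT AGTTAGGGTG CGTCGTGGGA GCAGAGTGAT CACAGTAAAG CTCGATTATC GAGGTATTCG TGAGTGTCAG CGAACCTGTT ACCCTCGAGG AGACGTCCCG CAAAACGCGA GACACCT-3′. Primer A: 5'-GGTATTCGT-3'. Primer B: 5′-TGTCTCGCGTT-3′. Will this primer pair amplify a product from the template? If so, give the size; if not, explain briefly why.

Primer A (GGTATTCGT) matches the top strand at positions 83–91; it acts as a forward primer.
Primer B's reverse complement is AACGCGAGACA, matching the top strand at positions 134–144; it acts as a reverse primer.
The 3' ends face each other across positions 83–144, giving a 62 bp product.

Yes — a 62 bp product.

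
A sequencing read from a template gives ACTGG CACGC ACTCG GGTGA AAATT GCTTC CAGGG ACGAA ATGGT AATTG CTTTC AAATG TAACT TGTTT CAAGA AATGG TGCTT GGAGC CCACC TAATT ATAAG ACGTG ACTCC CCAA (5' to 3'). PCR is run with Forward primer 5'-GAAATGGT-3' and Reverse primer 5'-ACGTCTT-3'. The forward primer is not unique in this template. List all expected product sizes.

72 bp, 36 bp

The forward primer GAAATGGT matches the top strand at positions 38–45, 74–81.
The reverse primer's reverse complement is AAGACGT, matching at positions 103–109.
Each forward site pairs with the reverse site to give a product ending at position 109: sizes 72, 36 bp.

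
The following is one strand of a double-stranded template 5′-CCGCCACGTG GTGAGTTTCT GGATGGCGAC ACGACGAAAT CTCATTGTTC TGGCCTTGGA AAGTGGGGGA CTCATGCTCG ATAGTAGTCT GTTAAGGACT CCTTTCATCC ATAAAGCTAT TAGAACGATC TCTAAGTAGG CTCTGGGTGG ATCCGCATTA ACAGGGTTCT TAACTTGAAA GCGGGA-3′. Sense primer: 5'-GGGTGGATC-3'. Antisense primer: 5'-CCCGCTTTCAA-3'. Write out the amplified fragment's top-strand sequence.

5'-GGGTGGATCCGCATTAACAGGGTTCTTAACTTGAAAGCGGG-3'

The forward primer matches the template at positions 145–153.
The reverse primer's reverse complement is TTGAAAGCGGG, which matches the template at positions 175–185.
The product is the template from position 145 through 185 (41 bp).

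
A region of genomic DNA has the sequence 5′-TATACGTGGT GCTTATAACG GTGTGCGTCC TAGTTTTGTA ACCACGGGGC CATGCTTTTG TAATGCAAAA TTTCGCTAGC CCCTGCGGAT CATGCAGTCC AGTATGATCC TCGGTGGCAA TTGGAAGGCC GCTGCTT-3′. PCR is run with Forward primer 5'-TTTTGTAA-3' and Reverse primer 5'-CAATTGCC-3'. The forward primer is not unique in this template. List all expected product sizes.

90 bp, 68 bp

The forward primer TTTTGTAA matches the top strand at positions 34–41, 56–63.
The reverse primer's reverse complement is GGCAATTG, matching at positions 116–123.
Each forward site pairs with the reverse site to give a product ending at position 123: sizes 90, 68 bp.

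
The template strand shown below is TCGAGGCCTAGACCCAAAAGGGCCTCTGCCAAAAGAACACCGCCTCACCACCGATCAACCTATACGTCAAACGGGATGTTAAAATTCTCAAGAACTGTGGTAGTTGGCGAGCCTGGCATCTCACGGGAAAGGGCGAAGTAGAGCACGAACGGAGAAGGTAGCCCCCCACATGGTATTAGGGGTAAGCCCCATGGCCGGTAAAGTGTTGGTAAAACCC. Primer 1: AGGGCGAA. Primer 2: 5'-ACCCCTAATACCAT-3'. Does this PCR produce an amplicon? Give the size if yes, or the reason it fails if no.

Primer 1 (AGGGCGAA) matches the top strand at positions 130–137; it acts as a forward primer.
Primer 2's reverse complement is ATGGTATTAGGGGT, matching the top strand at positions 170–183; it acts as a reverse primer.
The 3' ends face each other across positions 130–183, giving a 54 bp product.

Yes — a 54 bp product.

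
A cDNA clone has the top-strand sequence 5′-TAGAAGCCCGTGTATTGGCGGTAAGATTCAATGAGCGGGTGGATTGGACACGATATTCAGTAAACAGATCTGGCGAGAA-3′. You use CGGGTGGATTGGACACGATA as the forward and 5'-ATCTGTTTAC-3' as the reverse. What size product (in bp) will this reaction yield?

34 bp

Forward primer CGGGTGGATTGGACACGATA is found on the top strand at positions 36–55.
The reverse primer's reverse complement is GTAAACAGAT, which matches the template at positions 60–69.
Product length = (reverse-primer end) − (forward-primer start) + 1 = 69 − 36 + 1 = 34 bp.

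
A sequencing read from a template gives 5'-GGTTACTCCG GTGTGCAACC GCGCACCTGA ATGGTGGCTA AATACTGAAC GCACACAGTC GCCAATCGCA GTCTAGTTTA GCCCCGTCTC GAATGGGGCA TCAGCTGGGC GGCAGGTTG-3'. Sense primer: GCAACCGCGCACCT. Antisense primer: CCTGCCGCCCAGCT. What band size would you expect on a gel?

102 bp

The forward primer matches the template at positions 15–28.
Taking the reverse complement of CCTGCCGCCCAGCT gives AGCTGGGCGGCAGG, found at positions 103–116 on the template; the primer anneals here to the top strand with its 3' end pointing upstream.
Product length = (reverse-primer end) − (forward-primer start) + 1 = 116 − 15 + 1 = 102 bp.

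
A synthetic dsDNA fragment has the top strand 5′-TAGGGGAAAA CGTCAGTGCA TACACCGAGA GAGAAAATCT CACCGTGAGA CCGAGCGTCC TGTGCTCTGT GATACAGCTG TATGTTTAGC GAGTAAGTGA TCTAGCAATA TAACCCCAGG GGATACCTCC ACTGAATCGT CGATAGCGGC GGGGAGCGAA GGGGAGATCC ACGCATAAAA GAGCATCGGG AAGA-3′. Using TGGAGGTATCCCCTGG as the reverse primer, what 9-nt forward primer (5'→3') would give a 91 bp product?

The reverse primer's reverse complement CCAGGGGATACCTCCA matches the template at positions 116–131, so the product ends at position 131.
A 91 bp product then starts at position 131 − 91 + 1 = 41.
The forward primer is identical to the top strand there: CACCGTGAG.

5'-CACCGTGAG-3'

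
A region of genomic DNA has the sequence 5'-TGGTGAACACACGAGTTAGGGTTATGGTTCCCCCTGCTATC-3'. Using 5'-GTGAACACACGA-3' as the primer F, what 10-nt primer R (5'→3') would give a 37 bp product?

5'-TAGCAGGGGG-3'

The forward primer binds at positions 3–14, so a 37 bp product ends at position 3 + 37 − 1 = 39.
The reverse primer anneals to the top strand over positions 30–39, i.e. to CCCCCTGCTA.
Its sequence written 5'→3' is the reverse complement: TAGCAGGGGG.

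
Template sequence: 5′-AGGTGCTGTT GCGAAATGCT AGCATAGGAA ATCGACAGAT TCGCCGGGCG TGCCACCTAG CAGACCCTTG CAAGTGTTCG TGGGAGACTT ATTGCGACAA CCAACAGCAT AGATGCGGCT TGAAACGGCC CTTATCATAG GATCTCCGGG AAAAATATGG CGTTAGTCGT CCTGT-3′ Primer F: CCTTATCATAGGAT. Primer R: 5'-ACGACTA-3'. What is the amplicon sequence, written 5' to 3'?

Forward primer CCTTATCATAGGAT is found on the top strand at positions 130–143.
Reverse complement of the reverse primer: TAGTCGT. This occurs on the top strand at positions 164–170.
The product is the template from position 130 through 170 (41 bp).

5'-CCTTATCATAGGATCTCCGGGAAAAATATGGCGTTAGTCGT-3'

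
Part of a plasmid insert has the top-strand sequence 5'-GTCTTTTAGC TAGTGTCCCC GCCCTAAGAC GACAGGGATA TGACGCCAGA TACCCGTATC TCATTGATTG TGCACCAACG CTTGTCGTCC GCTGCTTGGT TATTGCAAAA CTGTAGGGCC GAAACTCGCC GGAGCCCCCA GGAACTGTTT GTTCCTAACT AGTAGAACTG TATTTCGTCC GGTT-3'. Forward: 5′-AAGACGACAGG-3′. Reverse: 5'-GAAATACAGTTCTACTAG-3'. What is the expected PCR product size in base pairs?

151 bp

Forward primer AAGACGACAGG is found on the top strand at positions 26–36.
Taking the reverse complement of GAAATACAGTTCTACTAG gives CTAGTAGAACTGTATTTC, found at positions 159–176 on the template; the primer anneals here to the top strand with its 3' end pointing upstream.
The product runs from position 26 to position 176, so its length is 176 − 26 + 1 = 151 bp.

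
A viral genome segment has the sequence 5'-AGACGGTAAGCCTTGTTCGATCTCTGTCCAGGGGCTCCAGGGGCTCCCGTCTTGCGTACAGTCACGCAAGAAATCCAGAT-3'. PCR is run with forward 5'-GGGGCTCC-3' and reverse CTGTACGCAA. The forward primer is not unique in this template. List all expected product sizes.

The forward primer GGGGCTCC matches the top strand at positions 31–38, 40–47.
The reverse primer's reverse complement is TTGCGTACAG, matching at positions 52–61.
Each forward site pairs with the reverse site to give a product ending at position 61: sizes 31, 22 bp.

31 bp, 22 bp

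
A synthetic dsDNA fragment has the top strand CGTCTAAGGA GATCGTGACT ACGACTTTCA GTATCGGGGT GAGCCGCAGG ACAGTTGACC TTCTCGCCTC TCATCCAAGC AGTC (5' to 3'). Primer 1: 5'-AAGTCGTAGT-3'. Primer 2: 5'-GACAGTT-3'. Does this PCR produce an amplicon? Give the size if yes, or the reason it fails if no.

Primer 1 (AAGTCGTAGT) has reverse complement ACTACGACTT, which matches the top strand at positions 18–27; primer 1 anneals to the top strand there with its 3' end pointing upstream toward position 18.
Primer 2 (GACAGTT) matches the top strand directly at positions 50–56; it anneals to the bottom strand with its 3' end pointing downstream toward position 56.
The 3' ends diverge (primer 1 extends toward position 1, primer 2 toward position 84), so the primers never converge on a shared product.

No product — the primers' 3' ends point away from each other.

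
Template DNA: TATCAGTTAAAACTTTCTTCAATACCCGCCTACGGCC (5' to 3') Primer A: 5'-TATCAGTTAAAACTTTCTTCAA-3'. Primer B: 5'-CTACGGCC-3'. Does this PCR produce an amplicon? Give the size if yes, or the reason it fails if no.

Primer A (TATCAGTTAAAACTTTCTTCAA) matches the top strand at positions 1–22 (3' end points downstream).
Primer B (CTACGGCC) also matches the top strand directly, at positions 30–37 — its reverse complement GGCCGTAG is not present.
Both primers anneal to the bottom strand with 3' ends pointing the same way, so neither can prime synthesis back toward the other.

No product — both primers anneal to the same strand and extend in the same direction.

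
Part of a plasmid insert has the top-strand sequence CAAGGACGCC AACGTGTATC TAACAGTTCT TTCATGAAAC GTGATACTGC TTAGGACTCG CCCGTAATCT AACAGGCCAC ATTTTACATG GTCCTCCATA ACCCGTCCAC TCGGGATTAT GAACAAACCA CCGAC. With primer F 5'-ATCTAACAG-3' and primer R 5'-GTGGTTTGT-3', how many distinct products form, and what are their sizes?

Two products: 114 bp, 65 bp

The forward primer ATCTAACAG matches the top strand at positions 18–26, 67–75.
The reverse primer's reverse complement is ACAAACCAC, matching at positions 123–131.
Each forward site pairs with the reverse site to give a product ending at position 131: sizes 114, 65 bp.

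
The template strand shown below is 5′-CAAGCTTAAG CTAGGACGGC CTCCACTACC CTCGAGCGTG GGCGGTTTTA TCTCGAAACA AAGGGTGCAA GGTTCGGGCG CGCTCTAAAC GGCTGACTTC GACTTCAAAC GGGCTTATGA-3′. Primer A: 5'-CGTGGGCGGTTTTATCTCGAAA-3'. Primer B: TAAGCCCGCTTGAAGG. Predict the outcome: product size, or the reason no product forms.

No product — primer B has no binding site in the template.

Primer B (TAAGCCCGCTTGAAGG) does not match the top strand, and its reverse complement CCTTCAAGCGGGCTTA does not match either.
With no annealing site for primer B, no amplification occurs.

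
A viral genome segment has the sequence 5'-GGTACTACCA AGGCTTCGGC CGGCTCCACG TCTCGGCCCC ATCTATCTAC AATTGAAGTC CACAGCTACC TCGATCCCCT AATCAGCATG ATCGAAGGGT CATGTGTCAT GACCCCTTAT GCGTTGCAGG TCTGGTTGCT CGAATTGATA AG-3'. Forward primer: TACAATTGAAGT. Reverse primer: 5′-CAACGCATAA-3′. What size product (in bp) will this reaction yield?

Scanning the template, TACAATTGAAGT occurs at positions 48–59; this primer anneals to the bottom strand there with its 3' end pointing downstream.
Reverse complement of the reverse primer: TTATGCGTTG. This occurs on the top strand at positions 117–126.
Amplicon spans positions 48–126: 79 bp.

79 bp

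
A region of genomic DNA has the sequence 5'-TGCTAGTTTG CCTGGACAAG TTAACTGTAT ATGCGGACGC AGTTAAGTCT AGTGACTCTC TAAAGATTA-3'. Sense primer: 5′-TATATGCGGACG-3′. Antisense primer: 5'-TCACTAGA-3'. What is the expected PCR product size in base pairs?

28 bp

The forward primer matches the template at positions 28–39.
Reverse complement of the reverse primer: TCTAGTGA. This occurs on the top strand at positions 48–55.
The product runs from position 28 to position 55, so its length is 55 − 28 + 1 = 28 bp.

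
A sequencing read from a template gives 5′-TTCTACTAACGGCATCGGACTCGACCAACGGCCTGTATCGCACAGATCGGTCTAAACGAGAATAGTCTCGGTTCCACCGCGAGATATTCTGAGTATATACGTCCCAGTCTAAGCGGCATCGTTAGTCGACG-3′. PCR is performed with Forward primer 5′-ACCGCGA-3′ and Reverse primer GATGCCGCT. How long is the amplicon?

45 bp

Scanning the template, ACCGCGA occurs at positions 76–82; this primer anneals to the bottom strand there with its 3' end pointing downstream.
Reverse complement of the reverse primer: AGCGGCATC. This occurs on the top strand at positions 112–120.
Amplicon spans positions 76–120: 45 bp.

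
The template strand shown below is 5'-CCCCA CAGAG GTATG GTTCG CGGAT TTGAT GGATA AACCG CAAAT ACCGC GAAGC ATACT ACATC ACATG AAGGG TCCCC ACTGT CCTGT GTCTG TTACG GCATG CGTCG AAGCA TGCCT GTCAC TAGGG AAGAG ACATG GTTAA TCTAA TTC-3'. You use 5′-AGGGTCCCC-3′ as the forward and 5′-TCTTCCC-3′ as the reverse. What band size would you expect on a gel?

63 bp

Forward primer AGGGTCCCC is found on the top strand at positions 72–80.
Taking the reverse complement of TCTTCCC gives GGGAAGA, found at positions 128–134 on the template; the primer anneals here to the top strand with its 3' end pointing upstream.
Product length = (reverse-primer end) − (forward-primer start) + 1 = 134 − 72 + 1 = 63 bp.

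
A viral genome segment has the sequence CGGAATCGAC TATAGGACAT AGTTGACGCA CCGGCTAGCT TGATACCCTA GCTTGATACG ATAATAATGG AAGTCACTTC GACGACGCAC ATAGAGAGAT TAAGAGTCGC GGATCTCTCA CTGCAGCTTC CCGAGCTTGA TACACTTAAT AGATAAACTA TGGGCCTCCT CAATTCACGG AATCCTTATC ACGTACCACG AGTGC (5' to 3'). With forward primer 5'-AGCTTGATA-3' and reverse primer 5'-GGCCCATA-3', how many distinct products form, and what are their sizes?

The forward primer AGCTTGATA matches the top strand at positions 37–45, 50–58, 134–142.
The reverse primer's reverse complement is TATGGGCC, matching at positions 159–166.
Each forward site pairs with the reverse site to give a product ending at position 166: sizes 130, 117, 33 bp.

Three products: 130 bp, 117 bp, 33 bp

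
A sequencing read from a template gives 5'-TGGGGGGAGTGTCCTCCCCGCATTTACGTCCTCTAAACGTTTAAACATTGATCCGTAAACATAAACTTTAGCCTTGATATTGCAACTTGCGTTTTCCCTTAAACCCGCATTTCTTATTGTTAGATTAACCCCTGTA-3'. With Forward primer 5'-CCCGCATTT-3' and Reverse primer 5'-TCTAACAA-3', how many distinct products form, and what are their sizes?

The forward primer CCCGCATTT matches the top strand at positions 17–25, 104–112.
The reverse primer's reverse complement is TTGTTAGA, matching at positions 117–124.
Each forward site pairs with the reverse site to give a product ending at position 124: sizes 108, 21 bp.

Two products: 108 bp, 21 bp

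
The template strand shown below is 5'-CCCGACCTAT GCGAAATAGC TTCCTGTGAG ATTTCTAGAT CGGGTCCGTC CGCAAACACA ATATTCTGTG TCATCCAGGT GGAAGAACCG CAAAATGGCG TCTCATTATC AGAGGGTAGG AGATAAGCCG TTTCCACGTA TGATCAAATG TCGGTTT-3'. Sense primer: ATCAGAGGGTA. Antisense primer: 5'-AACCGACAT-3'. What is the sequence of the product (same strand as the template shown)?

5'-ATCAGAGGGTAGGAGATAAGCCGTTTCCACGTATGATCAAATGTCGGTT-3'

The forward primer matches the template at positions 108–118.
Taking the reverse complement of AACCGACAT gives ATGTCGGTT, found at positions 148–156 on the template; the primer anneals here to the top strand with its 3' end pointing upstream.
The product is the template from position 108 through 156 (49 bp).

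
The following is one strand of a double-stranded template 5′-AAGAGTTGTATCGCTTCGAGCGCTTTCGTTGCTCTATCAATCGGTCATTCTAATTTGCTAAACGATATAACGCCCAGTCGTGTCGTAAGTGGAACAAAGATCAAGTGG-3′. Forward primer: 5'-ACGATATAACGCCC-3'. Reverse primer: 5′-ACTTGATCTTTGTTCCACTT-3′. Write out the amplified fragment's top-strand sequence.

5'-ACGATATAACGCCCAGTCGTGTCGTAAGTGGAACAAAGATCAAGT-3'

Forward primer ACGATATAACGCCC is found on the top strand at positions 62–75.
Taking the reverse complement of ACTTGATCTTTGTTCCACTT gives AAGTGGAACAAAGATCAAGT, found at positions 87–106 on the template; the primer anneals here to the top strand with its 3' end pointing upstream.
The product is the template from position 62 through 106 (45 bp).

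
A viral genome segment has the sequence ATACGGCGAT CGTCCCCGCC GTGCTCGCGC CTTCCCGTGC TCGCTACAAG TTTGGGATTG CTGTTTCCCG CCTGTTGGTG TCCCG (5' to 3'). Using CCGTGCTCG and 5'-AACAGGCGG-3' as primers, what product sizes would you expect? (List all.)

58 bp, 42 bp

The forward primer CCGTGCTCG matches the top strand at positions 19–27, 35–43.
The reverse primer's reverse complement is CCGCCTGTT, matching at positions 68–76.
Each forward site pairs with the reverse site to give a product ending at position 76: sizes 58, 42 bp.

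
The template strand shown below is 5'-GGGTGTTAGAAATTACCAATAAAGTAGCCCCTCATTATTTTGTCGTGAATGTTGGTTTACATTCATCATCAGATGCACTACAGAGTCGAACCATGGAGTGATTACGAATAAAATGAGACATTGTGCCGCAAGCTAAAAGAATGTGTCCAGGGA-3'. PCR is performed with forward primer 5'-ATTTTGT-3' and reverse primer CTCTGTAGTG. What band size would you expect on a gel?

The forward primer matches the template at positions 37–43.
Taking the reverse complement of CTCTGTAGTG gives CACTACAGAG, found at positions 76–85 on the template; the primer anneals here to the top strand with its 3' end pointing upstream.
The product runs from position 37 to position 85, so its length is 85 − 37 + 1 = 49 bp.

49 bp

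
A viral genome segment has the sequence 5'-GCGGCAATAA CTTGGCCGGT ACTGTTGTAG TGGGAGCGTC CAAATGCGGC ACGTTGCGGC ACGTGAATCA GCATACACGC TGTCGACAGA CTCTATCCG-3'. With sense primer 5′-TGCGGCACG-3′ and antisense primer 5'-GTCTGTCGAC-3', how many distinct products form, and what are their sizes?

Two products: 47 bp, 37 bp

The forward primer TGCGGCACG matches the top strand at positions 45–53, 55–63.
The reverse primer's reverse complement is GTCGACAGAC, matching at positions 82–91.
Each forward site pairs with the reverse site to give a product ending at position 91: sizes 47, 37 bp.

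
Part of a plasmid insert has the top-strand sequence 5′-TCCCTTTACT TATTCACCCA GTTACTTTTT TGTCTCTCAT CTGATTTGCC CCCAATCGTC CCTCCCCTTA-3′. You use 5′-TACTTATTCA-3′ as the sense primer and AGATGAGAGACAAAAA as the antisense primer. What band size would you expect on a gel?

Forward primer TACTTATTCA is found on the top strand at positions 7–16.
Reverse complement of the reverse primer: TTTTTGTCTCTCATCT. This occurs on the top strand at positions 27–42.
Product length = (reverse-primer end) − (forward-primer start) + 1 = 42 − 7 + 1 = 36 bp.

36 bp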